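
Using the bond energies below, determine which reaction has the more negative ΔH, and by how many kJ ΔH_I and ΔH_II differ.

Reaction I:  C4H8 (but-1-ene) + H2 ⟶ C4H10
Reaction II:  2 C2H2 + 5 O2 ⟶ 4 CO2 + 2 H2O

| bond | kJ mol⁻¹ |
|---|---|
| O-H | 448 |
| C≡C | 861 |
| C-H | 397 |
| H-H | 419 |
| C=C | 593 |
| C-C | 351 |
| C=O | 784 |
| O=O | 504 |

Reaction I:
  Bonds broken (reactants):
    C-C: 2 × 351 = 702
    C-H: 8 × 397 = 3176
    C=C: 1 × 593 = 593
    H-H: 1 × 419 = 419
    Σ(broken) = 4890 kJ
  Bonds formed (products):
    C-C: 3 × 351 = 1053
    C-H: 10 × 397 = 3970
    Σ(formed) = 5023 kJ
  ΔH_I = 4890 − 5023 = −133 kJ
Reaction II:
  Bonds broken (reactants):
    C≡C: 2 × 861 = 1722
    C-H: 4 × 397 = 1588
    O=O: 5 × 504 = 2520
    Σ(broken) = 5830 kJ
  Bonds formed (products):
    C=O: 8 × 784 = 6272
    O-H: 4 × 448 = 1792
    Σ(formed) = 8064 kJ
  ΔH_II = 5830 − 8064 = −2234 kJ
ΔH_I − ΔH_II = +2101 kJ, so reaction II has the more negative ΔH; |ΔH_I − ΔH_II| = 2101 kJ.

Reaction II, by 2101 kJ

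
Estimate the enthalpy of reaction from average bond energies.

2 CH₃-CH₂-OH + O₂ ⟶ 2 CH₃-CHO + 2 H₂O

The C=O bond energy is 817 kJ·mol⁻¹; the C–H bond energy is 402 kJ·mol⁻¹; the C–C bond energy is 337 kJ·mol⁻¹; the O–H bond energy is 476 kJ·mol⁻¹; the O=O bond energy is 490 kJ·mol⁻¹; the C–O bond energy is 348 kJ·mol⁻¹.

Bonds broken (reactants):
  C–C: 2 × 337 = 674
  C–H: 10 × 402 = 4020
  C–O: 2 × 348 = 696
  O–H: 2 × 476 = 952
  O=O: 1 × 490 = 490
  Σ(broken) = 6832 kJ
Bonds formed (products):
  C–C: 2 × 337 = 674
  C–H: 8 × 402 = 3216
  C=O: 2 × 817 = 1634
  O–H: 4 × 476 = 1904
  Σ(formed) = 7428 kJ
ΔH = Σ(broken) − Σ(formed) = 6832 − 7428 = −596 kJ

ΔH ≈ −596 kJ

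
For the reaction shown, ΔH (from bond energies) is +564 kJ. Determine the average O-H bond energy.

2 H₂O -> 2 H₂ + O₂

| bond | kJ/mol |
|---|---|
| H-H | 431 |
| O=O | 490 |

D(O-H) ≈ 479 kJ/mol

Let D be the O-H bond energy.
Σ(broken) = 4×D = 4D
Σ(formed) = 2×431 + 1×490 = 1352
ΔH = Σ(broken) − Σ(formed) = (4D) − (1352) = −1352 + 4D
Setting this equal to +564 kJ gives 4D = 1916, so D = 479 kJ/mol.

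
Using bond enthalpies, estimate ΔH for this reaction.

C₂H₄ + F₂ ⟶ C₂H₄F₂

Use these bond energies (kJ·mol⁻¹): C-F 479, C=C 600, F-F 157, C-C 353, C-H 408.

Bonds broken (reactants):
  C-H: 4 × 408 = 1632
  C=C: 1 × 600 = 600
  F-F: 1 × 157 = 157
  Σ(broken) = 2389 kJ
Bonds formed (products):
  C-C: 1 × 353 = 353
  C-F: 2 × 479 = 958
  C-H: 4 × 408 = 1632
  Σ(formed) = 2943 kJ
ΔH = Σ(broken) − Σ(formed) = 2389 − 2943 = −554 kJ

ΔH ≈ −554 kJ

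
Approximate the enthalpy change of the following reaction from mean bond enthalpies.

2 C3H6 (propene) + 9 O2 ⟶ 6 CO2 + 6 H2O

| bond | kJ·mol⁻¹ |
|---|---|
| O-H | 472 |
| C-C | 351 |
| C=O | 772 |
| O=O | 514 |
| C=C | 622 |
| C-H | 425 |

Bonds broken (reactants):
  C-C: 2 × 351 = 702
  C-H: 12 × 425 = 5100
  C=C: 2 × 622 = 1244
  O=O: 9 × 514 = 4626
  Σ(broken) = 11672 kJ
Bonds formed (products):
  C=O: 12 × 772 = 9264
  O-H: 12 × 472 = 5664
  Σ(formed) = 14928 kJ
ΔH = Σ(broken) − Σ(formed) = 11672 − 14928 = −3256 kJ

ΔH ≈ −3256 kJ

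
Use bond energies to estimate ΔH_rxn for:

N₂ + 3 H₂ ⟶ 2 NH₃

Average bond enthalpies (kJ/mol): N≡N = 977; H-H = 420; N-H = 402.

Bonds broken (reactants):
  H-H: 3 × 420 = 1260
  N≡N: 1 × 977 = 977
  Σ(broken) = 2237 kJ
Bonds formed (products):
  N-H: 6 × 402 = 2412
  Σ(formed) = 2412 kJ
ΔH = Σ(broken) − Σ(formed) = 2237 − 2412 = −175 kJ

ΔH ≈ −175 kJ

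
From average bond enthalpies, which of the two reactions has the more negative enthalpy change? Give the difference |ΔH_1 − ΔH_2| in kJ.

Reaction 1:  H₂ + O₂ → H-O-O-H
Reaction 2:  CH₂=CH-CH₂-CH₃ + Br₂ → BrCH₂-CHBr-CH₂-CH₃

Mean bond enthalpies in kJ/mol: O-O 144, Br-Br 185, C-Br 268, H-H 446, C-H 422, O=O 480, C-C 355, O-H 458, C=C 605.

Reaction 1:
  Bonds broken (reactants):
    H-H: 1 × 446 = 446
    O=O: 1 × 480 = 480
    Σ(broken) = 926 kJ
  Bonds formed (products):
    O-H: 2 × 458 = 916
    O-O: 1 × 144 = 144
    Σ(formed) = 1060 kJ
  ΔH_1 = 926 − 1060 = −134 kJ
Reaction 2:
  Bonds broken (reactants):
    Br-Br: 1 × 185 = 185
    C-C: 2 × 355 = 710
    C-H: 8 × 422 = 3376
    C=C: 1 × 605 = 605
    Σ(broken) = 4876 kJ
  Bonds formed (products):
    C-Br: 2 × 268 = 536
    C-C: 3 × 355 = 1065
    C-H: 8 × 422 = 3376
    Σ(formed) = 4977 kJ
  ΔH_2 = 4876 − 4977 = −101 kJ
ΔH_1 − ΔH_2 = −33 kJ, so reaction 1 has the more negative ΔH; |ΔH_1 − ΔH_2| = 33 kJ.

Reaction 1, by 33 kJ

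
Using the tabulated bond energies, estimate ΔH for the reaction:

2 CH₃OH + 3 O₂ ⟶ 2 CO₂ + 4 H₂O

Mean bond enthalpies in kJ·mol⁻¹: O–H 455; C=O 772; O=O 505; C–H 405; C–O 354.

ΔH ≈ −1165 kJ

Bonds broken (reactants):
  C–H: 6 × 405 = 2430
  C–O: 2 × 354 = 708
  O–H: 2 × 455 = 910
  O=O: 3 × 505 = 1515
  Σ(broken) = 5563 kJ
Bonds formed (products):
  C=O: 4 × 772 = 3088
  O–H: 8 × 455 = 3640
  Σ(formed) = 6728 kJ
ΔH = Σ(broken) − Σ(formed) = 5563 − 6728 = −1165 kJ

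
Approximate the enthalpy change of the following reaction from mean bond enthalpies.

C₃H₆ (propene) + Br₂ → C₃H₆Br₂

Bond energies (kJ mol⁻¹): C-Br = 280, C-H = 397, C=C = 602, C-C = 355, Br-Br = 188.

ΔH ≈ −125 kJ

Bonds broken (reactants):
  Br-Br: 1 × 188 = 188
  C-C: 1 × 355 = 355
  C-H: 6 × 397 = 2382
  C=C: 1 × 602 = 602
  Σ(broken) = 3527 kJ
Bonds formed (products):
  C-Br: 2 × 280 = 560
  C-C: 2 × 355 = 710
  C-H: 6 × 397 = 2382
  Σ(formed) = 3652 kJ
ΔH = Σ(broken) − Σ(formed) = 3527 − 3652 = −125 kJ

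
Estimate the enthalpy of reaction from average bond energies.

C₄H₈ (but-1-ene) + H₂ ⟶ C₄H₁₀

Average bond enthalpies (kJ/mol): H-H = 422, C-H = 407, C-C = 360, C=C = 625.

ΔH ≈ −127 kJ

Bonds broken (reactants):
  C-C: 2 × 360 = 720
  C-H: 8 × 407 = 3256
  C=C: 1 × 625 = 625
  H-H: 1 × 422 = 422
  Σ(broken) = 5023 kJ
Bonds formed (products):
  C-C: 3 × 360 = 1080
  C-H: 10 × 407 = 4070
  Σ(formed) = 5150 kJ
ΔH = Σ(broken) − Σ(formed) = 5023 − 5150 = −127 kJ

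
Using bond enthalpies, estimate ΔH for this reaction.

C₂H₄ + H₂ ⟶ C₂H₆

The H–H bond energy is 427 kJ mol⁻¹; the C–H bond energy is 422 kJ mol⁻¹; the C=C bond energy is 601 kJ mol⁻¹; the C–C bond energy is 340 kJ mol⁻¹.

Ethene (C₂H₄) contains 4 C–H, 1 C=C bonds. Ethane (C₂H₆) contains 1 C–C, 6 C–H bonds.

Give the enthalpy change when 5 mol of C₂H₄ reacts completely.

Bonds broken (reactants):
  C–H: 4 × 422 = 1688
  C=C: 1 × 601 = 601
  H–H: 1 × 427 = 427
  Σ(broken) = 2716 kJ
Bonds formed (products):
  C–C: 1 × 340 = 340
  C–H: 6 × 422 = 2532
  Σ(formed) = 2872 kJ
ΔH = Σ(broken) − Σ(formed) = 2716 − 2872 = −156 kJ
For 5× the reaction as written: 5 × (−156) = −780 kJ

ΔH = −780 kJ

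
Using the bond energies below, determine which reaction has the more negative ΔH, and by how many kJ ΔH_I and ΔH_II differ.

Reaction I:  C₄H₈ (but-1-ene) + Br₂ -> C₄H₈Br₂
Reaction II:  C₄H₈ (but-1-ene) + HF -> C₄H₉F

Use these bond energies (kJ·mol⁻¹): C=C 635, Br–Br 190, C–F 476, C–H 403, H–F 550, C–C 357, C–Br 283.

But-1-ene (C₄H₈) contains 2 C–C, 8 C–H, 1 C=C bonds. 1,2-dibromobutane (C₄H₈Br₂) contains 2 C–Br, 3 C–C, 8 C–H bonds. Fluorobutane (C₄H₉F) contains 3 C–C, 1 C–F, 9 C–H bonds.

Reaction I, by 47 kJ

Reaction I:
  Bonds broken (reactants):
    Br–Br: 1 × 190 = 190
    C–C: 2 × 357 = 714
    C–H: 8 × 403 = 3224
    C=C: 1 × 635 = 635
    Σ(broken) = 4763 kJ
  Bonds formed (products):
    C–Br: 2 × 283 = 566
    C–C: 3 × 357 = 1071
    C–H: 8 × 403 = 3224
    Σ(formed) = 4861 kJ
  ΔH_I = 4763 − 4861 = −98 kJ
Reaction II:
  Bonds broken (reactants):
    C–C: 2 × 357 = 714
    C–H: 8 × 403 = 3224
    C=C: 1 × 635 = 635
    H–F: 1 × 550 = 550
    Σ(broken) = 5123 kJ
  Bonds formed (products):
    C–C: 3 × 357 = 1071
    C–F: 1 × 476 = 476
    C–H: 9 × 403 = 3627
    Σ(formed) = 5174 kJ
  ΔH_II = 5123 − 5174 = −51 kJ
ΔH_I − ΔH_II = −47 kJ, so reaction I has the more negative ΔH; |ΔH_I − ΔH_II| = 47 kJ.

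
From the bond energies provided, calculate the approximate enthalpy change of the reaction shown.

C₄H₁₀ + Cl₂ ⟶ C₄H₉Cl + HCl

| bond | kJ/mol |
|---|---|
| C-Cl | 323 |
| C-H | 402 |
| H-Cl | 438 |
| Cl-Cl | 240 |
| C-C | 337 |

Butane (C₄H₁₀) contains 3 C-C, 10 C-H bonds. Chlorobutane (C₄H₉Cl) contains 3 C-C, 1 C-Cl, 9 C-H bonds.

Bonds broken (reactants):
  C-C: 3 × 337 = 1011
  C-H: 10 × 402 = 4020
  Cl-Cl: 1 × 240 = 240
  Σ(broken) = 5271 kJ
Bonds formed (products):
  C-C: 3 × 337 = 1011
  C-Cl: 1 × 323 = 323
  C-H: 9 × 402 = 3618
  H-Cl: 1 × 438 = 438
  Σ(formed) = 5390 kJ
ΔH = Σ(broken) − Σ(formed) = 5271 − 5390 = −119 kJ

ΔH ≈ −119 kJ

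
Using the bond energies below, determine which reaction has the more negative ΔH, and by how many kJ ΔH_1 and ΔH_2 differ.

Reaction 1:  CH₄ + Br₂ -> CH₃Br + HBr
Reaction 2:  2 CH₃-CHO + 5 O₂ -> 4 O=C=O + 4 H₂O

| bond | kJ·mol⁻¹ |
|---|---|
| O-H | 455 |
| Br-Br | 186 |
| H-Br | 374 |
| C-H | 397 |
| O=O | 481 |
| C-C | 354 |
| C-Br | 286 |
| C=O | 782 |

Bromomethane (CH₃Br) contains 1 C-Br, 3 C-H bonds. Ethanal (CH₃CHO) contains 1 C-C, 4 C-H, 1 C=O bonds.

Reaction 1:
  Bonds broken (reactants):
    Br-Br: 1 × 186 = 186
    C-H: 4 × 397 = 1588
    Σ(broken) = 1774 kJ
  Bonds formed (products):
    C-Br: 1 × 286 = 286
    C-H: 3 × 397 = 1191
    H-Br: 1 × 374 = 374
    Σ(formed) = 1851 kJ
  ΔH_1 = 1774 − 1851 = −77 kJ
Reaction 2:
  Bonds broken (reactants):
    C-C: 2 × 354 = 708
    C-H: 8 × 397 = 3176
    C=O: 2 × 782 = 1564
    O=O: 5 × 481 = 2405
    Σ(broken) = 7853 kJ
  Bonds formed (products):
    C=O: 8 × 782 = 6256
    O-H: 8 × 455 = 3640
    Σ(formed) = 9896 kJ
  ΔH_2 = 7853 − 9896 = −2043 kJ
ΔH_1 − ΔH_2 = +1966 kJ, so reaction 2 has the more negative ΔH; |ΔH_1 − ΔH_2| = 1966 kJ.

Reaction 2, by 1966 kJ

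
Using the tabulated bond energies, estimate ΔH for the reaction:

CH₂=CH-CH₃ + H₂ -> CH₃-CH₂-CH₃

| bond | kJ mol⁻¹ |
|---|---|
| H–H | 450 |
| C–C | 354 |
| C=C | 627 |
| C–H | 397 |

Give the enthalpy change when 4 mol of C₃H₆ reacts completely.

Bonds broken (reactants):
  C–C: 1 × 354 = 354
  C–H: 6 × 397 = 2382
  C=C: 1 × 627 = 627
  H–H: 1 × 450 = 450
  Σ(broken) = 3813 kJ
Bonds formed (products):
  C–C: 2 × 354 = 708
  C–H: 8 × 397 = 3176
  Σ(formed) = 3884 kJ
ΔH = Σ(broken) − Σ(formed) = 3813 − 3884 = −71 kJ
For 4× the reaction as written: 4 × (−71) = −284 kJ

ΔH = −284 kJ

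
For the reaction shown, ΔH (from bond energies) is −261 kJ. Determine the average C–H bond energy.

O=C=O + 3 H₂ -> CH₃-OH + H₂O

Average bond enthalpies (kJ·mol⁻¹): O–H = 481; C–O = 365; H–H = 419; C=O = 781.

Let D be the C–H bond energy.
Σ(broken) = 2×781 + 3×419 = 2819
Σ(formed) = 3×D + 1×365 + 3×481 = 1808 + 3D
ΔH = Σ(broken) − Σ(formed) = (2819) − (1808 + 3D) = +1011 − 3D
Setting this equal to −261 kJ gives 3D = 1272, so D = 424 kJ/mol.

D(C–H) ≈ 424 kJ/mol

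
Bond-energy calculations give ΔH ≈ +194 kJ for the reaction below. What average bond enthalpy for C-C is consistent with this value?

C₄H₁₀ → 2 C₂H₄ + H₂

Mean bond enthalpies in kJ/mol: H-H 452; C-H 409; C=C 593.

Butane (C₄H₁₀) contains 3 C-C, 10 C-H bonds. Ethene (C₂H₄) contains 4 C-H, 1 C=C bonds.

Let D be the C-C bond energy.
Σ(broken) = 3×D + 10×409 = 4090 + 3D
Σ(formed) = 8×409 + 2×593 + 1×452 = 4910
ΔH = Σ(broken) − Σ(formed) = (4090 + 3D) − (4910) = −820 + 3D
Setting this equal to +194 kJ gives 3D = 1014, so D = 338 kJ/mol.

D(C-C) ≈ 338 kJ/mol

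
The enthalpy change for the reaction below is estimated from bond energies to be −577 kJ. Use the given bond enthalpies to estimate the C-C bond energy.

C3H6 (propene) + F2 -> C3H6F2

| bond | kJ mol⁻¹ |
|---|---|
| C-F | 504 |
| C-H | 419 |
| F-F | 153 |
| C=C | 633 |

D(C-C) ≈ 355 kJ/mol

Let D be the C-C bond energy.
Σ(broken) = 1×D + 6×419 + 1×633 + 1×153 = 3300 + D
Σ(formed) = 2×D + 2×504 + 6×419 = 3522 + 2D
ΔH = Σ(broken) − Σ(formed) = (3300 + D) − (3522 + 2D) = −222 − D
Setting this equal to −577 kJ gives D = 355 kJ/mol.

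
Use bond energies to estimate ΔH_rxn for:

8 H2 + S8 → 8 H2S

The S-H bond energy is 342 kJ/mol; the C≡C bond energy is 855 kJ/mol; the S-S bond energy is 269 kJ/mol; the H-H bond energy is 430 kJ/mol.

ΔH ≈ +120 kJ

Bonds broken (reactants):
  H-H: 8 × 430 = 3440
  S-S: 8 × 269 = 2152
  Σ(broken) = 5592 kJ
Bonds formed (products):
  S-H: 16 × 342 = 5472
  Σ(formed) = 5472 kJ
ΔH = Σ(broken) − Σ(formed) = 5592 − 5472 = +120 kJ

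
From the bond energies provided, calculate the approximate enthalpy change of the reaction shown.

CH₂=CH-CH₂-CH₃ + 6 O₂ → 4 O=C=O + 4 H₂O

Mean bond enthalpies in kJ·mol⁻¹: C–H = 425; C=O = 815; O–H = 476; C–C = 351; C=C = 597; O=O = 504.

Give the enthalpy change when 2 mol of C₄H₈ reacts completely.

ΔH = −5210 kJ

Bonds broken (reactants):
  C–C: 2 × 351 = 702
  C–H: 8 × 425 = 3400
  C=C: 1 × 597 = 597
  O=O: 6 × 504 = 3024
  Σ(broken) = 7723 kJ
Bonds formed (products):
  C=O: 8 × 815 = 6520
  O–H: 8 × 476 = 3808
  Σ(formed) = 10328 kJ
ΔH = Σ(broken) − Σ(formed) = 7723 − 10328 = −2605 kJ
For 2× the reaction as written: 2 × (−2605) = −5210 kJ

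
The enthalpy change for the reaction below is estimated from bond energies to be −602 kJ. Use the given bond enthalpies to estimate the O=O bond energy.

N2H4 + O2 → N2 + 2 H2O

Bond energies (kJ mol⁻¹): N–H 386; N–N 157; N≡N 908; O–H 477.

D(O=O) ≈ 513 kJ/mol

Let D be the O=O bond energy.
Σ(broken) = 4×386 + 1×157 + 1×D = 1701 + D
Σ(formed) = 1×908 + 4×477 = 2816
ΔH = Σ(broken) − Σ(formed) = (1701 + D) − (2816) = −1115 + D
Setting this equal to −602 kJ gives D = 513 kJ/mol.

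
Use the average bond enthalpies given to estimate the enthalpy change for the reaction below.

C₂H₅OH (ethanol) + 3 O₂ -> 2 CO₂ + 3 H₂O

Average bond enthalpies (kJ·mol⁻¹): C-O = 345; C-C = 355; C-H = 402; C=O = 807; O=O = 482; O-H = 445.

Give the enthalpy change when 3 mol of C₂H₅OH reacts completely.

Bonds broken (reactants):
  C-C: 1 × 355 = 355
  C-H: 5 × 402 = 2010
  C-O: 1 × 345 = 345
  O-H: 1 × 445 = 445
  O=O: 3 × 482 = 1446
  Σ(broken) = 4601 kJ
Bonds formed (products):
  C=O: 4 × 807 = 3228
  O-H: 6 × 445 = 2670
  Σ(formed) = 5898 kJ
ΔH = Σ(broken) − Σ(formed) = 4601 − 5898 = −1297 kJ
For 3× the reaction as written: 3 × (−1297) = −3891 kJ

ΔH = −3891 kJ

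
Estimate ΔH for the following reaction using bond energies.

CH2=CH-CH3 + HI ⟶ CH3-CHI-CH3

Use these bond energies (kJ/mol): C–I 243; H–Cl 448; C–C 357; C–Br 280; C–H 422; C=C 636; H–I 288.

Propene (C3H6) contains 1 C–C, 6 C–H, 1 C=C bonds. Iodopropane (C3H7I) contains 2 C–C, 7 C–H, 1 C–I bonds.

Bonds broken (reactants):
  C–C: 1 × 357 = 357
  C–H: 6 × 422 = 2532
  C=C: 1 × 636 = 636
  H–I: 1 × 288 = 288
  Σ(broken) = 3813 kJ
Bonds formed (products):
  C–C: 2 × 357 = 714
  C–H: 7 × 422 = 2954
  C–I: 1 × 243 = 243
  Σ(formed) = 3911 kJ
ΔH = Σ(broken) − Σ(formed) = 3813 − 3911 = −98 kJ

ΔH ≈ −98 kJ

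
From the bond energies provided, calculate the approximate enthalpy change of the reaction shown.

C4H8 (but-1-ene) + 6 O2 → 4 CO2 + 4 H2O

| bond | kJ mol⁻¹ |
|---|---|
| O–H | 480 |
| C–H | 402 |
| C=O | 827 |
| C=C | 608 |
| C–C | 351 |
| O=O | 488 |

ΔH ≈ −3002 kJ

Bonds broken (reactants):
  C–C: 2 × 351 = 702
  C–H: 8 × 402 = 3216
  C=C: 1 × 608 = 608
  O=O: 6 × 488 = 2928
  Σ(broken) = 7454 kJ
Bonds formed (products):
  C=O: 8 × 827 = 6616
  O–H: 8 × 480 = 3840
  Σ(formed) = 10456 kJ
ΔH = Σ(broken) − Σ(formed) = 7454 − 10456 = −3002 kJ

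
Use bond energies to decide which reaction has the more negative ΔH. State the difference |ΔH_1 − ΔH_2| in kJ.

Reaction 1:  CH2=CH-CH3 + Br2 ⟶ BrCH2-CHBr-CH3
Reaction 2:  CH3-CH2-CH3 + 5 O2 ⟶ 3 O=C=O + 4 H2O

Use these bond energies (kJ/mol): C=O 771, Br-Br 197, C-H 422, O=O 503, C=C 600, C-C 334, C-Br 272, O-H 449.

Reaction 1:
  Bonds broken (reactants):
    Br-Br: 1 × 197 = 197
    C-C: 1 × 334 = 334
    C-H: 6 × 422 = 2532
    C=C: 1 × 600 = 600
    Σ(broken) = 3663 kJ
  Bonds formed (products):
    C-Br: 2 × 272 = 544
    C-C: 2 × 334 = 668
    C-H: 6 × 422 = 2532
    Σ(formed) = 3744 kJ
  ΔH_1 = 3663 − 3744 = −81 kJ
Reaction 2:
  Bonds broken (reactants):
    C-C: 2 × 334 = 668
    C-H: 8 × 422 = 3376
    O=O: 5 × 503 = 2515
    Σ(broken) = 6559 kJ
  Bonds formed (products):
    C=O: 6 × 771 = 4626
    O-H: 8 × 449 = 3592
    Σ(formed) = 8218 kJ
  ΔH_2 = 6559 − 8218 = −1659 kJ
ΔH_1 − ΔH_2 = +1578 kJ, so reaction 2 has the more negative ΔH; |ΔH_1 − ΔH_2| = 1578 kJ.

Reaction 2, by 1578 kJ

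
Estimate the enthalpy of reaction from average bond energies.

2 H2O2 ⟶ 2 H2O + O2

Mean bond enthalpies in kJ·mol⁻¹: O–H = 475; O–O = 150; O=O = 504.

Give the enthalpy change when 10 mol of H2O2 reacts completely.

Bonds broken (reactants):
  O–H: 4 × 475 = 1900
  O–O: 2 × 150 = 300
  Σ(broken) = 2200 kJ
Bonds formed (products):
  O–H: 4 × 475 = 1900
  O=O: 1 × 504 = 504
  Σ(formed) = 2404 kJ
ΔH = Σ(broken) − Σ(formed) = 2200 − 2404 = −204 kJ
For 5× the reaction as written: 5 × (−204) = −1020 kJ

ΔH = −1020 kJ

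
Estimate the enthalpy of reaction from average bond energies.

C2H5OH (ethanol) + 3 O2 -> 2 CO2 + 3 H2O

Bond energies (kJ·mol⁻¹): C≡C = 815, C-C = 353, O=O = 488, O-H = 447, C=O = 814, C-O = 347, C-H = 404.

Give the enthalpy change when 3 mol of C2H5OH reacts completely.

Bonds broken (reactants):
  C-C: 1 × 353 = 353
  C-H: 5 × 404 = 2020
  C-O: 1 × 347 = 347
  O-H: 1 × 447 = 447
  O=O: 3 × 488 = 1464
  Σ(broken) = 4631 kJ
Bonds formed (products):
  C=O: 4 × 814 = 3256
  O-H: 6 × 447 = 2682
  Σ(formed) = 5938 kJ
ΔH = Σ(broken) − Σ(formed) = 4631 − 5938 = −1307 kJ
For 3× the reaction as written: 3 × (−1307) = −3921 kJ

ΔH = −3921 kJ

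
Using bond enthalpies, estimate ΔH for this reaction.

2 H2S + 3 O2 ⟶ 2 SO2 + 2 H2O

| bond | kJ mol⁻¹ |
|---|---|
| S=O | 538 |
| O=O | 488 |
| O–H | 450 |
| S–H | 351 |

ΔH ≈ −1084 kJ

Bonds broken (reactants):
  O=O: 3 × 488 = 1464
  S–H: 4 × 351 = 1404
  Σ(broken) = 2868 kJ
Bonds formed (products):
  O–H: 4 × 450 = 1800
  S=O: 4 × 538 = 2152
  Σ(formed) = 3952 kJ
ΔH = Σ(broken) − Σ(formed) = 2868 − 3952 = −1084 kJ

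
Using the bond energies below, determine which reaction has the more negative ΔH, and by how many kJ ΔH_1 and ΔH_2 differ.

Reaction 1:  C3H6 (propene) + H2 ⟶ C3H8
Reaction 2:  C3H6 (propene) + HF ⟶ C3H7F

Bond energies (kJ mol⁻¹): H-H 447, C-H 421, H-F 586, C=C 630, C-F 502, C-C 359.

Reaction 1, by 58 kJ

Reaction 1:
  Bonds broken (reactants):
    C-C: 1 × 359 = 359
    C-H: 6 × 421 = 2526
    C=C: 1 × 630 = 630
    H-H: 1 × 447 = 447
    Σ(broken) = 3962 kJ
  Bonds formed (products):
    C-C: 2 × 359 = 718
    C-H: 8 × 421 = 3368
    Σ(formed) = 4086 kJ
  ΔH_1 = 3962 − 4086 = −124 kJ
Reaction 2:
  Bonds broken (reactants):
    C-C: 1 × 359 = 359
    C-H: 6 × 421 = 2526
    C=C: 1 × 630 = 630
    H-F: 1 × 586 = 586
    Σ(broken) = 4101 kJ
  Bonds formed (products):
    C-C: 2 × 359 = 718
    C-F: 1 × 502 = 502
    C-H: 7 × 421 = 2947
    Σ(formed) = 4167 kJ
  ΔH_2 = 4101 − 4167 = −66 kJ
ΔH_1 − ΔH_2 = −58 kJ, so reaction 1 has the more negative ΔH; |ΔH_1 − ΔH_2| = 58 kJ.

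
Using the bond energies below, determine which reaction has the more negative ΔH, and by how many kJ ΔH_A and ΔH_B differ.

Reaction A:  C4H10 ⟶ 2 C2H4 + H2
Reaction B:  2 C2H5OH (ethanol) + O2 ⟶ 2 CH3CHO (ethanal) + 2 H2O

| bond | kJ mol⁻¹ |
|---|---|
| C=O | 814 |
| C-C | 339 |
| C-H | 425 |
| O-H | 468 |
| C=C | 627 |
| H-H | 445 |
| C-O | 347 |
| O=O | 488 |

Reaction B, by 700 kJ

Reaction A:
  Bonds broken (reactants):
    C-C: 3 × 339 = 1017
    C-H: 10 × 425 = 4250
    Σ(broken) = 5267 kJ
  Bonds formed (products):
    C-H: 8 × 425 = 3400
    C=C: 2 × 627 = 1254
    H-H: 1 × 445 = 445
    Σ(formed) = 5099 kJ
  ΔH_A = 5267 − 5099 = +168 kJ
Reaction B:
  Bonds broken (reactants):
    C-C: 2 × 339 = 678
    C-H: 10 × 425 = 4250
    C-O: 2 × 347 = 694
    O-H: 2 × 468 = 936
    O=O: 1 × 488 = 488
    Σ(broken) = 7046 kJ
  Bonds formed (products):
    C-C: 2 × 339 = 678
    C-H: 8 × 425 = 3400
    C=O: 2 × 814 = 1628
    O-H: 4 × 468 = 1872
    Σ(formed) = 7578 kJ
  ΔH_B = 7046 − 7578 = −532 kJ
ΔH_A − ΔH_B = +700 kJ, so reaction B has the more negative ΔH; |ΔH_A − ΔH_B| = 700 kJ.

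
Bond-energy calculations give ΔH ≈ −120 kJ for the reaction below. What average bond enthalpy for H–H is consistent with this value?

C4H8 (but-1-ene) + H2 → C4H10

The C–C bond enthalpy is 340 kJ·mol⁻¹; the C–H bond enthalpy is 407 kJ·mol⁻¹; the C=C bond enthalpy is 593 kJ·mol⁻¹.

D(H–H) ≈ 441 kJ/mol

Let D be the H–H bond energy.
Σ(broken) = 2×340 + 8×407 + 1×593 + 1×D = 4529 + D
Σ(formed) = 3×340 + 10×407 = 5090
ΔH = Σ(broken) − Σ(formed) = (4529 + D) − (5090) = −561 + D
Setting this equal to −120 kJ gives D = 441 kJ/mol.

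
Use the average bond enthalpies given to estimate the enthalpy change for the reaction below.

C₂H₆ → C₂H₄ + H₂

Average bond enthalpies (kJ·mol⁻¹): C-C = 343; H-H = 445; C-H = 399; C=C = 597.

Bonds broken (reactants):
  C-C: 1 × 343 = 343
  C-H: 6 × 399 = 2394
  Σ(broken) = 2737 kJ
Bonds formed (products):
  C-H: 4 × 399 = 1596
  C=C: 1 × 597 = 597
  H-H: 1 × 445 = 445
  Σ(formed) = 2638 kJ
ΔH = Σ(broken) − Σ(formed) = 2737 − 2638 = +99 kJ

ΔH ≈ +99 kJ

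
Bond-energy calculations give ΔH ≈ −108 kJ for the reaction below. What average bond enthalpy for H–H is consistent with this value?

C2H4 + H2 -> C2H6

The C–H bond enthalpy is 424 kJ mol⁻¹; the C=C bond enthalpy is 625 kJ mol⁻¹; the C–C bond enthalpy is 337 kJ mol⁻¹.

Let D be the H–H bond energy.
Σ(broken) = 4×424 + 1×625 + 1×D = 2321 + D
Σ(formed) = 1×337 + 6×424 = 2881
ΔH = Σ(broken) − Σ(formed) = (2321 + D) − (2881) = −560 + D
Setting this equal to −108 kJ gives D = 452 kJ/mol.

D(H–H) ≈ 452 kJ/mol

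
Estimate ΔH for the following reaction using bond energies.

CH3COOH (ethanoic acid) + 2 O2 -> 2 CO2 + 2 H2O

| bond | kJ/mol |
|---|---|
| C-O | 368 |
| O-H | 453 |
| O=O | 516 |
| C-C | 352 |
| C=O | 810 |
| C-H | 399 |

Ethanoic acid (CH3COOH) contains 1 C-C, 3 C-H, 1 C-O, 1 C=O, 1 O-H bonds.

ΔH ≈ −840 kJ

Bonds broken (reactants):
  C-C: 1 × 352 = 352
  C-H: 3 × 399 = 1197
  C-O: 1 × 368 = 368
  C=O: 1 × 810 = 810
  O-H: 1 × 453 = 453
  O=O: 2 × 516 = 1032
  Σ(broken) = 4212 kJ
Bonds formed (products):
  C=O: 4 × 810 = 3240
  O-H: 4 × 453 = 1812
  Σ(formed) = 5052 kJ
ΔH = Σ(broken) − Σ(formed) = 4212 − 5052 = −840 kJ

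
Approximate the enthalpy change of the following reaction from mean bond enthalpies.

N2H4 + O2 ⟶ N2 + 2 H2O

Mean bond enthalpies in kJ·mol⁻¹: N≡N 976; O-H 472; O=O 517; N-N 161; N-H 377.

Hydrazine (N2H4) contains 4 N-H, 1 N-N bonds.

ΔH ≈ −678 kJ

Bonds broken (reactants):
  N-H: 4 × 377 = 1508
  N-N: 1 × 161 = 161
  O=O: 1 × 517 = 517
  Σ(broken) = 2186 kJ
Bonds formed (products):
  N≡N: 1 × 976 = 976
  O-H: 4 × 472 = 1888
  Σ(formed) = 2864 kJ
ΔH = Σ(broken) − Σ(formed) = 2186 − 2864 = −678 kJ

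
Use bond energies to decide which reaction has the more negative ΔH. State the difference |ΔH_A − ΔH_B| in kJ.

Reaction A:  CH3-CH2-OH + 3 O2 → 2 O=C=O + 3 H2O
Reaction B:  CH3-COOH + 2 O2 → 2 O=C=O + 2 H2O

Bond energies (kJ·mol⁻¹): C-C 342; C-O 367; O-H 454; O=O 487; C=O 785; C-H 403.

Reaction A, by 400 kJ

Reaction A:
  Bonds broken (reactants):
    C-C: 1 × 342 = 342
    C-H: 5 × 403 = 2015
    C-O: 1 × 367 = 367
    O-H: 1 × 454 = 454
    O=O: 3 × 487 = 1461
    Σ(broken) = 4639 kJ
  Bonds formed (products):
    C=O: 4 × 785 = 3140
    O-H: 6 × 454 = 2724
    Σ(formed) = 5864 kJ
  ΔH_A = 4639 − 5864 = −1225 kJ
Reaction B:
  Bonds broken (reactants):
    C-C: 1 × 342 = 342
    C-H: 3 × 403 = 1209
    C-O: 1 × 367 = 367
    C=O: 1 × 785 = 785
    O-H: 1 × 454 = 454
    O=O: 2 × 487 = 974
    Σ(broken) = 4131 kJ
  Bonds formed (products):
    C=O: 4 × 785 = 3140
    O-H: 4 × 454 = 1816
    Σ(formed) = 4956 kJ
  ΔH_B = 4131 − 4956 = −825 kJ
ΔH_A − ΔH_B = −400 kJ, so reaction A has the more negative ΔH; |ΔH_A − ΔH_B| = 400 kJ.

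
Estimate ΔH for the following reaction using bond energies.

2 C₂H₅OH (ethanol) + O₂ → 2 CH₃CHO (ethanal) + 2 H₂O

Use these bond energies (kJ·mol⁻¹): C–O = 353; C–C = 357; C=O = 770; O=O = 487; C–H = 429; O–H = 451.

Bonds broken (reactants):
  C–C: 2 × 357 = 714
  C–H: 10 × 429 = 4290
  C–O: 2 × 353 = 706
  O–H: 2 × 451 = 902
  O=O: 1 × 487 = 487
  Σ(broken) = 7099 kJ
Bonds formed (products):
  C–C: 2 × 357 = 714
  C–H: 8 × 429 = 3432
  C=O: 2 × 770 = 1540
  O–H: 4 × 451 = 1804
  Σ(formed) = 7490 kJ
ΔH = Σ(broken) − Σ(formed) = 7099 − 7490 = −391 kJ

ΔH ≈ −391 kJ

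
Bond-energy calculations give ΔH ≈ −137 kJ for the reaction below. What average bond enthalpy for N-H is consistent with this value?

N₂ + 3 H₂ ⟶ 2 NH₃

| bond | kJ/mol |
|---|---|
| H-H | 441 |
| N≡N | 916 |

Let D be the N-H bond energy.
Σ(broken) = 3×441 + 1×916 = 2239
Σ(formed) = 6×D = 6D
ΔH = Σ(broken) − Σ(formed) = (2239) − (6D) = +2239 − 6D
Setting this equal to −137 kJ gives 6D = 2376, so D = 396 kJ/mol.

D(N-H) ≈ 396 kJ/mol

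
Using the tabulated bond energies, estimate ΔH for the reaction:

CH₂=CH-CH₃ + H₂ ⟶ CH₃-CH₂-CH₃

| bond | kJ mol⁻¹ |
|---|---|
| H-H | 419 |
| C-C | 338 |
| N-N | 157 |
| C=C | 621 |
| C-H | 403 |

Bonds broken (reactants):
  C-C: 1 × 338 = 338
  C-H: 6 × 403 = 2418
  C=C: 1 × 621 = 621
  H-H: 1 × 419 = 419
  Σ(broken) = 3796 kJ
Bonds formed (products):
  C-C: 2 × 338 = 676
  C-H: 8 × 403 = 3224
  Σ(formed) = 3900 kJ
ΔH = Σ(broken) − Σ(formed) = 3796 − 3900 = −104 kJ

ΔH ≈ −104 kJ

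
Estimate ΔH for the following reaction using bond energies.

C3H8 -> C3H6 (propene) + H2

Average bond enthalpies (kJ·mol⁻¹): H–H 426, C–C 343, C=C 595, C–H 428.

ΔH ≈ +178 kJ

Bonds broken (reactants):
  C–C: 2 × 343 = 686
  C–H: 8 × 428 = 3424
  Σ(broken) = 4110 kJ
Bonds formed (products):
  C–C: 1 × 343 = 343
  C–H: 6 × 428 = 2568
  C=C: 1 × 595 = 595
  H–H: 1 × 426 = 426
  Σ(formed) = 3932 kJ
ΔH = Σ(broken) − Σ(formed) = 4110 − 3932 = +178 kJ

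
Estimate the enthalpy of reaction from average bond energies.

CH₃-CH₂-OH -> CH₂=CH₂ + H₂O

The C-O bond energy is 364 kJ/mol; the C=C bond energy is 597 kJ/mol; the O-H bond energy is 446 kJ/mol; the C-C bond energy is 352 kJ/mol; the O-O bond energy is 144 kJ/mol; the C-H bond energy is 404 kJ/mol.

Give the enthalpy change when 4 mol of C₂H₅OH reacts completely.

Bonds broken (reactants):
  C-C: 1 × 352 = 352
  C-H: 5 × 404 = 2020
  C-O: 1 × 364 = 364
  O-H: 1 × 446 = 446
  Σ(broken) = 3182 kJ
Bonds formed (products):
  C-H: 4 × 404 = 1616
  C=C: 1 × 597 = 597
  O-H: 2 × 446 = 892
  Σ(formed) = 3105 kJ
ΔH = Σ(broken) − Σ(formed) = 3182 − 3105 = +77 kJ
For 4× the reaction as written: 4 × (+77) = +308 kJ

ΔH = +308 kJ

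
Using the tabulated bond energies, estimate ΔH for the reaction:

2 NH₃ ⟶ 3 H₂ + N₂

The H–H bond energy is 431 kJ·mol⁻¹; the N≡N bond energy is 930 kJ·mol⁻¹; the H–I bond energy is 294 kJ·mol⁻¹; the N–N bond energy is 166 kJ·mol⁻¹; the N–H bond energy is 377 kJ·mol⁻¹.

Bonds broken (reactants):
  N–H: 6 × 377 = 2262
  Σ(broken) = 2262 kJ
Bonds formed (products):
  H–H: 3 × 431 = 1293
  N≡N: 1 × 930 = 930
  Σ(formed) = 2223 kJ
ΔH = Σ(broken) − Σ(formed) = 2262 − 2223 = +39 kJ

ΔH ≈ +39 kJ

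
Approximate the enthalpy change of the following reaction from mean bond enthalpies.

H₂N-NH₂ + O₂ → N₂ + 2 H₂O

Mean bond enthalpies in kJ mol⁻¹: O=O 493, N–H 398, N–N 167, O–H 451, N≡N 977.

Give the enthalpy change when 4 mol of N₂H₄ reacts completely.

Bonds broken (reactants):
  N–H: 4 × 398 = 1592
  N–N: 1 × 167 = 167
  O=O: 1 × 493 = 493
  Σ(broken) = 2252 kJ
Bonds formed (products):
  N≡N: 1 × 977 = 977
  O–H: 4 × 451 = 1804
  Σ(formed) = 2781 kJ
ΔH = Σ(broken) − Σ(formed) = 2252 − 2781 = −529 kJ
For 4× the reaction as written: 4 × (−529) = −2116 kJ

ΔH = −2116 kJ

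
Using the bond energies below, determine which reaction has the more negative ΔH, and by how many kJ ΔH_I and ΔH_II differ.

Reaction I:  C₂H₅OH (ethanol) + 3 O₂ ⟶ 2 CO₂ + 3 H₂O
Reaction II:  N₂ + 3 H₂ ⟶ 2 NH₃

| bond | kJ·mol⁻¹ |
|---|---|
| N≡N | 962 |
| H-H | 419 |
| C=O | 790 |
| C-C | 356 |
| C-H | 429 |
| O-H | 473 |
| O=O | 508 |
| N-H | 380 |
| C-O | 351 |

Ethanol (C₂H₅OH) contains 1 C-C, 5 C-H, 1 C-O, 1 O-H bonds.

Reaction I:
  Bonds broken (reactants):
    C-C: 1 × 356 = 356
    C-H: 5 × 429 = 2145
    C-O: 1 × 351 = 351
    O-H: 1 × 473 = 473
    O=O: 3 × 508 = 1524
    Σ(broken) = 4849 kJ
  Bonds formed (products):
    C=O: 4 × 790 = 3160
    O-H: 6 × 473 = 2838
    Σ(formed) = 5998 kJ
  ΔH_I = 4849 − 5998 = −1149 kJ
Reaction II:
  Bonds broken (reactants):
    H-H: 3 × 419 = 1257
    N≡N: 1 × 962 = 962
    Σ(broken) = 2219 kJ
  Bonds formed (products):
    N-H: 6 × 380 = 2280
    Σ(formed) = 2280 kJ
  ΔH_II = 2219 − 2280 = −61 kJ
ΔH_I − ΔH_II = −1088 kJ, so reaction I has the more negative ΔH; |ΔH_I − ΔH_II| = 1088 kJ.

Reaction I, by 1088 kJ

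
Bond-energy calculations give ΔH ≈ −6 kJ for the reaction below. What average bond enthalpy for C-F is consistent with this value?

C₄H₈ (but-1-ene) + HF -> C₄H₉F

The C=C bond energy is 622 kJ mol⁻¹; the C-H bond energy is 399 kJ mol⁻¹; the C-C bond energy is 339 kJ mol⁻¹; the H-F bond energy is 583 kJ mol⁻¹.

Let D be the C-F bond energy.
Σ(broken) = 2×339 + 8×399 + 1×622 + 1×583 = 5075
Σ(formed) = 3×339 + 1×D + 9×399 = 4608 + D
ΔH = Σ(broken) − Σ(formed) = (5075) − (4608 + D) = +467 − D
Setting this equal to −6 kJ gives D = 473 kJ/mol.

D(C-F) ≈ 473 kJ/mol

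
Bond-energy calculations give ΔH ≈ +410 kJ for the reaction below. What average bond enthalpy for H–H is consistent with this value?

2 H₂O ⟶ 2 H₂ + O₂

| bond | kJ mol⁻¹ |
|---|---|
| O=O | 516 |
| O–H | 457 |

Let D be the H–H bond energy.
Σ(broken) = 4×457 = 1828
Σ(formed) = 2×D + 1×516 = 516 + 2D
ΔH = Σ(broken) − Σ(formed) = (1828) − (516 + 2D) = +1312 − 2D
Setting this equal to +410 kJ gives 2D = 902, so D = 451 kJ/mol.

D(H–H) ≈ 451 kJ/mol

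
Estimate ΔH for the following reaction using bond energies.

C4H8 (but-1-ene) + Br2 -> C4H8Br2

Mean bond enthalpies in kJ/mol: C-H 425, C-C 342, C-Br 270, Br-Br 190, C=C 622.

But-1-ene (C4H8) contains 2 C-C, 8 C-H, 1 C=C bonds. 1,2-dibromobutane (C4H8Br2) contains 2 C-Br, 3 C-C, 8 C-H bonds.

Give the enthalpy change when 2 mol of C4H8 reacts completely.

ΔH = −140 kJ

Bonds broken (reactants):
  Br-Br: 1 × 190 = 190
  C-C: 2 × 342 = 684
  C-H: 8 × 425 = 3400
  C=C: 1 × 622 = 622
  Σ(broken) = 4896 kJ
Bonds formed (products):
  C-Br: 2 × 270 = 540
  C-C: 3 × 342 = 1026
  C-H: 8 × 425 = 3400
  Σ(formed) = 4966 kJ
ΔH = Σ(broken) − Σ(formed) = 4896 − 4966 = −70 kJ
For 2× the reaction as written: 2 × (−70) = −140 kJ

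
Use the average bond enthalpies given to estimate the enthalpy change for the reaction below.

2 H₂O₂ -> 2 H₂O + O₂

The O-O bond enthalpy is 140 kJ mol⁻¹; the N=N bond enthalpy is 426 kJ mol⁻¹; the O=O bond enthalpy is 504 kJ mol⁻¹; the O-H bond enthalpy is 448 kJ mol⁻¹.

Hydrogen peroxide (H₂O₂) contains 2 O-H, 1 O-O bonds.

Bonds broken (reactants):
  O-H: 4 × 448 = 1792
  O-O: 2 × 140 = 280
  Σ(broken) = 2072 kJ
Bonds formed (products):
  O-H: 4 × 448 = 1792
  O=O: 1 × 504 = 504
  Σ(formed) = 2296 kJ
ΔH = Σ(broken) − Σ(formed) = 2072 − 2296 = −224 kJ

ΔH ≈ −224 kJ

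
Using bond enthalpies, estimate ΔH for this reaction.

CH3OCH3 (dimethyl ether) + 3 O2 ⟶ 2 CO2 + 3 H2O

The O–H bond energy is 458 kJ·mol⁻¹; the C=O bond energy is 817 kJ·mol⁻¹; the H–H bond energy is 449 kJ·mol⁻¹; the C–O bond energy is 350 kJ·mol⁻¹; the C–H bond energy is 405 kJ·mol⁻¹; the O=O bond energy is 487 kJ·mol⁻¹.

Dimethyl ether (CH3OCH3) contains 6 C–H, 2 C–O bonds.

Bonds broken (reactants):
  C–H: 6 × 405 = 2430
  C–O: 2 × 350 = 700
  O=O: 3 × 487 = 1461
  Σ(broken) = 4591 kJ
Bonds formed (products):
  C=O: 4 × 817 = 3268
  O–H: 6 × 458 = 2748
  Σ(formed) = 6016 kJ
ΔH = Σ(broken) − Σ(formed) = 4591 − 6016 = −1425 kJ

ΔH ≈ −1425 kJ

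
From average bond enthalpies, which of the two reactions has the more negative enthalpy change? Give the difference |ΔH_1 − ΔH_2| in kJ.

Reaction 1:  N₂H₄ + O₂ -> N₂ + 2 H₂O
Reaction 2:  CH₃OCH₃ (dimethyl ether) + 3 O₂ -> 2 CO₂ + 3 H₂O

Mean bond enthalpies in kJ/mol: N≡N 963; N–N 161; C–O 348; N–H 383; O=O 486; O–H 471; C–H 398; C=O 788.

Reaction 1:
  Bonds broken (reactants):
    N–H: 4 × 383 = 1532
    N–N: 1 × 161 = 161
    O=O: 1 × 486 = 486
    Σ(broken) = 2179 kJ
  Bonds formed (products):
    N≡N: 1 × 963 = 963
    O–H: 4 × 471 = 1884
    Σ(formed) = 2847 kJ
  ΔH_1 = 2179 − 2847 = −668 kJ
Reaction 2:
  Bonds broken (reactants):
    C–H: 6 × 398 = 2388
    C–O: 2 × 348 = 696
    O=O: 3 × 486 = 1458
    Σ(broken) = 4542 kJ
  Bonds formed (products):
    C=O: 4 × 788 = 3152
    O–H: 6 × 471 = 2826
    Σ(formed) = 5978 kJ
  ΔH_2 = 4542 − 5978 = −1436 kJ
ΔH_1 − ΔH_2 = +768 kJ, so reaction 2 has the more negative ΔH; |ΔH_1 − ΔH_2| = 768 kJ.

Reaction 2, by 768 kJ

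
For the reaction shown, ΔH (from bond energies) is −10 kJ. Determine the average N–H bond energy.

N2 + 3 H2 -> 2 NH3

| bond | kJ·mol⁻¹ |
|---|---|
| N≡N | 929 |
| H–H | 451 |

D(N–H) ≈ 382 kJ/mol

Let D be the N–H bond energy.
Σ(broken) = 3×451 + 1×929 = 2282
Σ(formed) = 6×D = 6D
ΔH = Σ(broken) − Σ(formed) = (2282) − (6D) = +2282 − 6D
Setting this equal to −10 kJ gives 6D = 2292, so D = 382 kJ/mol.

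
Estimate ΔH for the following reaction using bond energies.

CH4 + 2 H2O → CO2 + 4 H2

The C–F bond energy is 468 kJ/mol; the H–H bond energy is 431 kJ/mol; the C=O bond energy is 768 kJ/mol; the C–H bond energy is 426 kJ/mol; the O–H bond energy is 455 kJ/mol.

ΔH ≈ +264 kJ

Bonds broken (reactants):
  C–H: 4 × 426 = 1704
  O–H: 4 × 455 = 1820
  Σ(broken) = 3524 kJ
Bonds formed (products):
  C=O: 2 × 768 = 1536
  H–H: 4 × 431 = 1724
  Σ(formed) = 3260 kJ
ΔH = Σ(broken) − Σ(formed) = 3524 − 3260 = +264 kJ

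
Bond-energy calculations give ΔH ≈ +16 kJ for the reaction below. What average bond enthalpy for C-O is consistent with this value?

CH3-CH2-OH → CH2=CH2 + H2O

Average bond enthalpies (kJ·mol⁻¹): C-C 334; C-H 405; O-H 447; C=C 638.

D(C-O) ≈ 362 kJ/mol

Let D be the C-O bond energy.
Σ(broken) = 1×334 + 5×405 + 1×D + 1×447 = 2806 + D
Σ(formed) = 4×405 + 1×638 + 2×447 = 3152
ΔH = Σ(broken) − Σ(formed) = (2806 + D) − (3152) = −346 + D
Setting this equal to +16 kJ gives D = 362 kJ/mol.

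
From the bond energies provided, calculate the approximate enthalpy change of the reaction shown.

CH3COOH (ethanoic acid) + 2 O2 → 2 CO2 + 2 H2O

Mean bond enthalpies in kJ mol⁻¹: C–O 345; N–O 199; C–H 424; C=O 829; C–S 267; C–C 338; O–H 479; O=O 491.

ΔH ≈ −987 kJ

Bonds broken (reactants):
  C–C: 1 × 338 = 338
  C–H: 3 × 424 = 1272
  C–O: 1 × 345 = 345
  C=O: 1 × 829 = 829
  O–H: 1 × 479 = 479
  O=O: 2 × 491 = 982
  Σ(broken) = 4245 kJ
Bonds formed (products):
  C=O: 4 × 829 = 3316
  O–H: 4 × 479 = 1916
  Σ(formed) = 5232 kJ
ΔH = Σ(broken) − Σ(formed) = 4245 − 5232 = −987 kJ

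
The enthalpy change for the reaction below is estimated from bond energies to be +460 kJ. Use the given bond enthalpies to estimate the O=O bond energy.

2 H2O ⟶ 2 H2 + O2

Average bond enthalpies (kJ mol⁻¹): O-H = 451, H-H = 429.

D(O=O) ≈ 486 kJ/mol

Let D be the O=O bond energy.
Σ(broken) = 4×451 = 1804
Σ(formed) = 2×429 + 1×D = 858 + D
ΔH = Σ(broken) − Σ(formed) = (1804) − (858 + D) = +946 − D
Setting this equal to +460 kJ gives D = 486 kJ/mol.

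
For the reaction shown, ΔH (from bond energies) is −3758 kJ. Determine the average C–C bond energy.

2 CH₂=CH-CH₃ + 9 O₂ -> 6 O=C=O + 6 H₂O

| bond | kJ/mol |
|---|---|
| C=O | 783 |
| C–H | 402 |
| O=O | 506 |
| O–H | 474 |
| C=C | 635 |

D(C–C) ≈ 339 kJ/mol

Let D be the C–C bond energy.
Σ(broken) = 2×D + 12×402 + 2×635 + 9×506 = 10648 + 2D
Σ(formed) = 12×783 + 12×474 = 15084
ΔH = Σ(broken) − Σ(formed) = (10648 + 2D) − (15084) = −4436 + 2D
Setting this equal to −3758 kJ gives 2D = 678, so D = 339 kJ/mol.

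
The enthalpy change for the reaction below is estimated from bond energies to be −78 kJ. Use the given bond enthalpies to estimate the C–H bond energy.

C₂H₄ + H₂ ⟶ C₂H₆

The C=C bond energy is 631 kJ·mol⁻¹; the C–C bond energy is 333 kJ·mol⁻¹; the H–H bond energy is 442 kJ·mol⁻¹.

D(C–H) ≈ 409 kJ/mol

Let D be the C–H bond energy.
Σ(broken) = 4×D + 1×631 + 1×442 = 1073 + 4D
Σ(formed) = 1×333 + 6×D = 333 + 6D
ΔH = Σ(broken) − Σ(formed) = (1073 + 4D) − (333 + 6D) = +740 − 2D
Setting this equal to −78 kJ gives 2D = 818, so D = 409 kJ/mol.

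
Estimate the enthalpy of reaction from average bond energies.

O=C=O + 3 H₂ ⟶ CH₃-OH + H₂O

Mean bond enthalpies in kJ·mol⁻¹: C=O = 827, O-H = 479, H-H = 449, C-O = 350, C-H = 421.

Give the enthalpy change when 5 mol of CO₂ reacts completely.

Bonds broken (reactants):
  C=O: 2 × 827 = 1654
  H-H: 3 × 449 = 1347
  Σ(broken) = 3001 kJ
Bonds formed (products):
  C-H: 3 × 421 = 1263
  C-O: 1 × 350 = 350
  O-H: 3 × 479 = 1437
  Σ(formed) = 3050 kJ
ΔH = Σ(broken) − Σ(formed) = 3001 − 3050 = −49 kJ
For 5× the reaction as written: 5 × (−49) = −245 kJ

ΔH = −245 kJ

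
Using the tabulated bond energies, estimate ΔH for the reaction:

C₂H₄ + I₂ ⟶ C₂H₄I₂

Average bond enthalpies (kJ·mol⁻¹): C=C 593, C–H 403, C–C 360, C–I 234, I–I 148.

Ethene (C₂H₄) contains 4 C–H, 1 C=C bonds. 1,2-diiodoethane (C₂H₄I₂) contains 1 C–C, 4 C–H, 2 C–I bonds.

ΔH ≈ −87 kJ

Bonds broken (reactants):
  C–H: 4 × 403 = 1612
  C=C: 1 × 593 = 593
  I–I: 1 × 148 = 148
  Σ(broken) = 2353 kJ
Bonds formed (products):
  C–C: 1 × 360 = 360
  C–H: 4 × 403 = 1612
  C–I: 2 × 234 = 468
  Σ(formed) = 2440 kJ
ΔH = Σ(broken) − Σ(formed) = 2353 − 2440 = −87 kJ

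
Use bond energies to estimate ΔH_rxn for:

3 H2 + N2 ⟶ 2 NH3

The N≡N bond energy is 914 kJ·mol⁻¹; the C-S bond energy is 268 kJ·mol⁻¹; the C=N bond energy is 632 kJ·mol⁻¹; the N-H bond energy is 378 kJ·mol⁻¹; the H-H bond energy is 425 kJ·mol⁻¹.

Bonds broken (reactants):
  H-H: 3 × 425 = 1275
  N≡N: 1 × 914 = 914
  Σ(broken) = 2189 kJ
Bonds formed (products):
  N-H: 6 × 378 = 2268
  Σ(formed) = 2268 kJ
ΔH = Σ(broken) − Σ(formed) = 2189 − 2268 = −79 kJ

ΔH ≈ −79 kJ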